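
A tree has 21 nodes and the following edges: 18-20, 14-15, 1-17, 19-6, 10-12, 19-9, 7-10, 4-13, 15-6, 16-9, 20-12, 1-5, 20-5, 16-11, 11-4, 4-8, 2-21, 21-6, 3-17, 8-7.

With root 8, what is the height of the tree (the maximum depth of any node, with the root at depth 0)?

8

The longest root-to-leaf path is 8 – 4 – 11 – 16 – 9 – 19 – 6 – 21 – 2 (8 edges).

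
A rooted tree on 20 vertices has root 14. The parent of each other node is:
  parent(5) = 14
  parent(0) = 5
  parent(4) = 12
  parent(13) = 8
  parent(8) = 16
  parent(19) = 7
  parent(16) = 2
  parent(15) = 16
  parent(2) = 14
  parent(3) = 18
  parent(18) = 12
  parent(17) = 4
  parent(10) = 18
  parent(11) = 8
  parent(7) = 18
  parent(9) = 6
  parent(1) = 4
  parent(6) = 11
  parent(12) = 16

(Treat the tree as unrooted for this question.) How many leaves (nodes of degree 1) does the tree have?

9

Degree-1 nodes: 0, 1, 3, 9, 10, 13, 15, 17, 19 — 9 of them.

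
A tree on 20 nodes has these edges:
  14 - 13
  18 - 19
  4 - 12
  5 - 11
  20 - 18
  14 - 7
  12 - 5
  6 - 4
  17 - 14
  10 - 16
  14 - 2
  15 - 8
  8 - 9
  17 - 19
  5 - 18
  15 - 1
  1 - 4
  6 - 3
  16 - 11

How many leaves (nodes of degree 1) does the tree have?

7

The leaves are 2, 3, 7, 9, 10, 13, 20.
That is 7 leaves.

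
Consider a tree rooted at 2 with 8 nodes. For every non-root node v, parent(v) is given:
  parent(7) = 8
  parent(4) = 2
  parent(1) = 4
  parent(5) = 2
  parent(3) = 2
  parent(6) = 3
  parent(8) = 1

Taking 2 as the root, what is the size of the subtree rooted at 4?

4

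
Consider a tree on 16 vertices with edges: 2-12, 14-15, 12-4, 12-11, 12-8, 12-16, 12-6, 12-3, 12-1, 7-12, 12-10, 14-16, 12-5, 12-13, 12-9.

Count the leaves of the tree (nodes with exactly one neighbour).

The leaves are 1, 2, 3, 4, 5, 6, 7, 8, 9, 10, 11, 13, 15.
That is 13 leaves.

13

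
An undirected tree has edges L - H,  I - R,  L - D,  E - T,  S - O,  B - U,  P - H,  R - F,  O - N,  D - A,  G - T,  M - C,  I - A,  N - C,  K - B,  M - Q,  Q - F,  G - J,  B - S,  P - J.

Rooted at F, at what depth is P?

Climbing from P to the root: P–H–L–D–A–I–R–F. That's 7 steps.

7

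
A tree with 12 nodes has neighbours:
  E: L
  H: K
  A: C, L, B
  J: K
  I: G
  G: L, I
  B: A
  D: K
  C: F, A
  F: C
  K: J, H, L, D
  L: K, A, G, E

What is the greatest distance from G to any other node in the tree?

A farthest node from G is F.
The path G–L–A–C–F has 4 edges.

4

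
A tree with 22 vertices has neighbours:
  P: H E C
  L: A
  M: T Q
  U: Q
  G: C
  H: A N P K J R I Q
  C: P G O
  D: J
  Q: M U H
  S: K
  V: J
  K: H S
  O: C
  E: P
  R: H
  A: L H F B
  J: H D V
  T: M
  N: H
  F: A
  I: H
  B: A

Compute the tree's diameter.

6

BFS from T reaches O last, at distance 6; BFS from O confirms no node is farther.
Path: T-M-Q-H-P-C-O.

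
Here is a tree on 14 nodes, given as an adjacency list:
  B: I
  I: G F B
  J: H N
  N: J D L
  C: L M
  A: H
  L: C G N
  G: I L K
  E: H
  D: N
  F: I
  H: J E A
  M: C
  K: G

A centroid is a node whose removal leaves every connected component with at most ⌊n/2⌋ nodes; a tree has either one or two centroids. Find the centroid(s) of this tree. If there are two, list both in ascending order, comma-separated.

If L is removed the pieces have sizes 6, 5, 2, all ≤ ⌊14/2⌋ = 7.
Every other node leaves some component of size > 7, so the centroid is unique.

L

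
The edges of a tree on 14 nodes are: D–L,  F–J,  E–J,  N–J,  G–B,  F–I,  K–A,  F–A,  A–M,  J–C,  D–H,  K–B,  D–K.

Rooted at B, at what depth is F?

Climbing from F to the root: F → A → K → B. That's 3 steps.

3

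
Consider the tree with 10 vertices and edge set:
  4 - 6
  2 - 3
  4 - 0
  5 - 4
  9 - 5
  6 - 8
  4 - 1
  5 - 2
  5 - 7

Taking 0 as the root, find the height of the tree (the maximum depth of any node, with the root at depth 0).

A deepest node is 3, reached by 0–4–5–2–3.
That path has 4 edges, so the height is 4.

4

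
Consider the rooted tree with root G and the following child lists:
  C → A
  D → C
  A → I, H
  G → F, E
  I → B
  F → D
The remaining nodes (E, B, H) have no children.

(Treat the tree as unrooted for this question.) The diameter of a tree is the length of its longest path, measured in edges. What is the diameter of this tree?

A longest path is E–G–F–D–C–A–I–B, with 7 edges.

7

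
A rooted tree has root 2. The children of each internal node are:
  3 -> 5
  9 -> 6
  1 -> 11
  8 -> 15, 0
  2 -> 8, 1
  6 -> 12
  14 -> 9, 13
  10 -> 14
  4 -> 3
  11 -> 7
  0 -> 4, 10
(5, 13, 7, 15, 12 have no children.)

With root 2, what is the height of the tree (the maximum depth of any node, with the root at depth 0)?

A deepest node is 12, reached by 2-8-0-10-14-9-6-12.
That path has 7 edges, so the height is 7.

7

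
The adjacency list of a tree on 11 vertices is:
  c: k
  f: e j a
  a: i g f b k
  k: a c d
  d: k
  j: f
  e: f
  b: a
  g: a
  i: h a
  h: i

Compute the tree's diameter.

4

A longest path is j-f-a-i-h, with 4 edges.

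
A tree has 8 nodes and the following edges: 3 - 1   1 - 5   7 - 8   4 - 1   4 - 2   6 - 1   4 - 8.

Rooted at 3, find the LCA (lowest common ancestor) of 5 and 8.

Ancestors of 5 (toward the root): 5, 1, 3.
Ancestors of 8: 8, 4, 1, 3.
The deepest node appearing in both lists is 1.

1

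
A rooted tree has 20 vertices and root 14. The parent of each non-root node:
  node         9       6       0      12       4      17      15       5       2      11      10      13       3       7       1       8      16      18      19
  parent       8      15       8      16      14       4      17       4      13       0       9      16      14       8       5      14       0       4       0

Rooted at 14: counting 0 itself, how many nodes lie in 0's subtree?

7

The subtree rooted at 0 contains: 0, 16, 11, 19, 13, 12, 2 — 7 nodes.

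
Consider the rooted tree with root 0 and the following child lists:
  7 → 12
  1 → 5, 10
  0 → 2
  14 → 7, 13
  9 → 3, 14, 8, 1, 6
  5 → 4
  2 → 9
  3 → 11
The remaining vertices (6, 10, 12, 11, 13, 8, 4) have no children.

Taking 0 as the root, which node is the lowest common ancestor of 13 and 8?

9

Ancestors of 13 (toward the root): 13, 14, 9, 2, 0.
Ancestors of 8: 8, 9, 2, 0.
The deepest node appearing in both lists is 9.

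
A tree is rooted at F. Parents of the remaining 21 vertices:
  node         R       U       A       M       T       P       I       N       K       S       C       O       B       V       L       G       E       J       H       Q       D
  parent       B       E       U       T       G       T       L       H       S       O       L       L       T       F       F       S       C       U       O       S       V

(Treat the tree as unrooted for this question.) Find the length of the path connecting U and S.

5

The path is U–E–C–L–O–S, which has 5 edges.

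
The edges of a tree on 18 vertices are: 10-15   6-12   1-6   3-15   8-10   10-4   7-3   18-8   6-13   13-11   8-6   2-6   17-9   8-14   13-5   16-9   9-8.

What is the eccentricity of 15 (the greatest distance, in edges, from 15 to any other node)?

The node farthest from 15 is 11 (5 also at distance 5), via 15 – 10 – 8 – 6 – 13 – 11 — 5 edges.

5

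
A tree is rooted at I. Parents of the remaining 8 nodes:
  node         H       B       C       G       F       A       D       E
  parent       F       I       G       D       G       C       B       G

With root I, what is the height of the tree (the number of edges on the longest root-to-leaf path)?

A sits deepest: I – B – D – G – C – A — 5 edges from the root.

5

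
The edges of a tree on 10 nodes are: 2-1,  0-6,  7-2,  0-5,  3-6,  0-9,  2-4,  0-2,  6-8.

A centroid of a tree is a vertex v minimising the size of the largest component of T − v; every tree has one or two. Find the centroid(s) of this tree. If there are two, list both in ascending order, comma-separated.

0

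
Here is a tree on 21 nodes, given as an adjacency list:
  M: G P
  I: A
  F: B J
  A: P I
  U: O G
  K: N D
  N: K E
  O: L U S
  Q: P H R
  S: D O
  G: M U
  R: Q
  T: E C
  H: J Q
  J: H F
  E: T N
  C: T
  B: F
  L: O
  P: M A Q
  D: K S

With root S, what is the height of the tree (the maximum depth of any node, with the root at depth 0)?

10

B sits deepest: S–O–U–G–M–P–Q–H–J–F–B — 10 edges from the root.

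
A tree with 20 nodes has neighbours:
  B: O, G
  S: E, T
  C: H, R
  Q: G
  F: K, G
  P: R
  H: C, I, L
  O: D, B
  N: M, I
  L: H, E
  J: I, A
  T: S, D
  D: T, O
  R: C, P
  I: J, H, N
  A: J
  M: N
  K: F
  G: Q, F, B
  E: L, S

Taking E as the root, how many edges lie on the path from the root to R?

4

E → L → H → C → R — 4 edges.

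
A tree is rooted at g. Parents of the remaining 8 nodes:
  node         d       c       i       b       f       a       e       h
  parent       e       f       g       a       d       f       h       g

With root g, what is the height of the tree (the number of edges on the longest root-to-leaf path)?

6

The longest root-to-leaf path is g-h-e-d-f-a-b (6 edges).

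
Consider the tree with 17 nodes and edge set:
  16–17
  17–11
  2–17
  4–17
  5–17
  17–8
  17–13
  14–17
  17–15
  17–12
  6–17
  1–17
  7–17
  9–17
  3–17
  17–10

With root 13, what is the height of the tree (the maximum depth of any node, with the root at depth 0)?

14 sits deepest: 13 – 17 – 14 — 2 edges from the root.

2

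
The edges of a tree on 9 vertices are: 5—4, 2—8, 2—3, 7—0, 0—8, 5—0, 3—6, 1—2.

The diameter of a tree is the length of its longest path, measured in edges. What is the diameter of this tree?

6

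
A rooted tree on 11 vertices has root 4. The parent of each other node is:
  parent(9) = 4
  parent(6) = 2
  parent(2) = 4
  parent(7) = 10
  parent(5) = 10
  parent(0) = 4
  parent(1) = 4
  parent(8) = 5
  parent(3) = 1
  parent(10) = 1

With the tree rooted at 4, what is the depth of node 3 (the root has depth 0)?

Path from 4 to 3: 4 → 1 → 3, which has 2 edges.

2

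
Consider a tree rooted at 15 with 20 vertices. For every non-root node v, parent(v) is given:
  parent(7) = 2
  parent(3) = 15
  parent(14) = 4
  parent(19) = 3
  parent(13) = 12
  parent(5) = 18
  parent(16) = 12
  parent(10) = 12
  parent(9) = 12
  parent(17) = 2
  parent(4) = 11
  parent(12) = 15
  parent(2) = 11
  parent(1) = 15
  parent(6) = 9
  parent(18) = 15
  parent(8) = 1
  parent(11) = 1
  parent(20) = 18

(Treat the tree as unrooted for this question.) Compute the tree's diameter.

7

A longest path is 6-9-12-15-1-11-2-17, with 7 edges.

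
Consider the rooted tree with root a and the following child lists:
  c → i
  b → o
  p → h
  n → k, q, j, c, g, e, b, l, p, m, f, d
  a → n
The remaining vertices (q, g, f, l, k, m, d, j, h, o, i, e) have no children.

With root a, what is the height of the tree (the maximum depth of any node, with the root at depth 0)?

The longest root-to-leaf path is a – n – c – i (3 edges).

3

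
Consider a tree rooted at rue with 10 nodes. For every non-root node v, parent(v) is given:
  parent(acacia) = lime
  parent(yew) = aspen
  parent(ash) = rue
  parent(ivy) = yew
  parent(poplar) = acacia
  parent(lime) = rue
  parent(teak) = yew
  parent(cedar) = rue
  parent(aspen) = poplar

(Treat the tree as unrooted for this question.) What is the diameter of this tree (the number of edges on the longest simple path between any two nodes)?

Starting from ash, a farthest node is teak at distance 7.
One longest path: ash - rue - lime - acacia - poplar - aspen - yew - teak.
So the diameter is 7.

7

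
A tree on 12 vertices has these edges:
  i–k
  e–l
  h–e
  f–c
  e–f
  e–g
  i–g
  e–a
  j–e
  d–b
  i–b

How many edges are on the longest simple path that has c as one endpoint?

The node farthest from c is d, via c–f–e–g–i–b–d — 6 edges.

6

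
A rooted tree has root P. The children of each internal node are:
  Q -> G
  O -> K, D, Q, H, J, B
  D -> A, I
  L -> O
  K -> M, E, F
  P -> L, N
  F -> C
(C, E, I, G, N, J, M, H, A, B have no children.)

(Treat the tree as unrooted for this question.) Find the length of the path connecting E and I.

4

Walking from E: E - K - O - D - I. Length 4.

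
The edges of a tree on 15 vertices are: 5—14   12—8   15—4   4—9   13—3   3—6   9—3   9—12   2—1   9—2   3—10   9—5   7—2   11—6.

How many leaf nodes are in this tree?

8

Degree-1 nodes: 1, 7, 8, 10, 11, 13, 14, 15 — 8 of them.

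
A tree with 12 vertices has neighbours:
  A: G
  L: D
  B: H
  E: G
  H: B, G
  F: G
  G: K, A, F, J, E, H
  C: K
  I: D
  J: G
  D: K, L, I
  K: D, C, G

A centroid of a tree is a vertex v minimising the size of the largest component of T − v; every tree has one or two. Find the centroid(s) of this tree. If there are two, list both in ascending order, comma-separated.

G

Delete G: the remaining components have sizes 5, 2, 1, 1, 1, 1. Max 5 ≤ 6, so G is a centroid.
No neighbour of G does as well, so G is the unique centroid.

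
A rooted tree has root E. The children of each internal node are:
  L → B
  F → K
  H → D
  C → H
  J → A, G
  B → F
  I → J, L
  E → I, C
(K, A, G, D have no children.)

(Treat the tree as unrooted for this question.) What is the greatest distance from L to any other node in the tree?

5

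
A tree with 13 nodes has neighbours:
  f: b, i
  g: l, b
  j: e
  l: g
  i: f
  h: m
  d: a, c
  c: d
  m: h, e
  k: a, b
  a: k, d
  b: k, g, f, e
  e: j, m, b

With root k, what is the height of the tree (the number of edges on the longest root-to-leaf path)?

4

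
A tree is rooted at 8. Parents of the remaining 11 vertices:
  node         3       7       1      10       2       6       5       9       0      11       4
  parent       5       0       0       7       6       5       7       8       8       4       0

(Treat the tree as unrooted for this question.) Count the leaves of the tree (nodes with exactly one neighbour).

6

Exactly 6 nodes have a single neighbour: 1, 2, 3, 9, 10, 11.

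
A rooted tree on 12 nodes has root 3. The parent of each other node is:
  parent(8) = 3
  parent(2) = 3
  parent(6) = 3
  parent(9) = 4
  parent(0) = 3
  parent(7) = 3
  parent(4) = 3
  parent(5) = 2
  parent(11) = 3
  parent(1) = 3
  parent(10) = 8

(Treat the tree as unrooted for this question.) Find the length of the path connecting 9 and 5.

9 - 4 - 3 - 2 - 5: 4 edges.

4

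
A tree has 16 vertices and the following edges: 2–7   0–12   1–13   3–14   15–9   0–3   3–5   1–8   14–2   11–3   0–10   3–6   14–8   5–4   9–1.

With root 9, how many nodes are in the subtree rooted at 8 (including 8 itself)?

12

8's subtree: {8, 14, 3, 2, 5, 0, 11, 6, 7, 4, 10, 12}, size 12.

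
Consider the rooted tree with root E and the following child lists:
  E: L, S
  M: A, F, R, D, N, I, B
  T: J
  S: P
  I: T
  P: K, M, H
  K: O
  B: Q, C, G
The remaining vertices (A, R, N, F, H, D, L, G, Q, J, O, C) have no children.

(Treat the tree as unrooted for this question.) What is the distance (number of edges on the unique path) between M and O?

3

M–P–K–O: 3 edges.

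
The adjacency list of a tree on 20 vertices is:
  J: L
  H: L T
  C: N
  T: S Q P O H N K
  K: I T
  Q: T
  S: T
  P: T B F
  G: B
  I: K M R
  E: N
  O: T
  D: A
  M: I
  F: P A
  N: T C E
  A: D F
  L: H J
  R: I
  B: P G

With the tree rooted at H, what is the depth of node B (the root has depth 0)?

3

Climbing from B to the root: B – P – T – H. That's 3 steps.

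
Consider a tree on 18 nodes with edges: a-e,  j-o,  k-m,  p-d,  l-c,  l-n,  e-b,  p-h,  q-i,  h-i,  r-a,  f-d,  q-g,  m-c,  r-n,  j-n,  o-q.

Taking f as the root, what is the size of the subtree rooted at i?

14

The subtree rooted at i contains: i, q, g, o, j, n, l, r, c, a, m, e, k, b — 14 nodes.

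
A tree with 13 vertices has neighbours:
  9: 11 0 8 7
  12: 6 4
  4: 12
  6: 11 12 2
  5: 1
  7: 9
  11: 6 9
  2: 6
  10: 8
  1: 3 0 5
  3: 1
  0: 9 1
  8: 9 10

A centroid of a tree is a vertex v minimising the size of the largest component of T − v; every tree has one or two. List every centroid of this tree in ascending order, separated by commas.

Removing 9 splits the tree into components of sizes 5, 4, 2, 1; the largest is 5 ≤ ⌊13/2⌋ = 6.
Every other node leaves some component of size > 6, so the centroid is unique.

9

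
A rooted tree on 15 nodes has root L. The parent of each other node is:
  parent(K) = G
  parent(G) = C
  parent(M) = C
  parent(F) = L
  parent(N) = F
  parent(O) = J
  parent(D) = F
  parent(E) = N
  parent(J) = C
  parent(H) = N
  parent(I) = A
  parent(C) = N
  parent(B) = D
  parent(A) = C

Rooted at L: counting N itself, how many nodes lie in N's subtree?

Descendants of N (including itself): N, C, E, H, M, G, A, J, K, I, O. That's 11.

11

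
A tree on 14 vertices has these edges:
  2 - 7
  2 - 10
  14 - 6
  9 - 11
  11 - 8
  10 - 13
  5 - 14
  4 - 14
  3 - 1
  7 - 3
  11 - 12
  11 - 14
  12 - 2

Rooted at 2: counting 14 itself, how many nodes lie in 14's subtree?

The subtree rooted at 14 contains: 14, 6, 4, 5 — 4 nodes.

4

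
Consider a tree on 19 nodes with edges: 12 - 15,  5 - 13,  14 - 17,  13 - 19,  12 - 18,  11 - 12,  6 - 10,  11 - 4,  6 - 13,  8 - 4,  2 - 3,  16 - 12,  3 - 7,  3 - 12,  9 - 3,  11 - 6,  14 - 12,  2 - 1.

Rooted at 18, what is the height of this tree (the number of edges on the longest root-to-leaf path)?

5

A deepest node is 19, reached by 18 – 12 – 11 – 6 – 13 – 19.
That path has 5 edges, so the height is 5.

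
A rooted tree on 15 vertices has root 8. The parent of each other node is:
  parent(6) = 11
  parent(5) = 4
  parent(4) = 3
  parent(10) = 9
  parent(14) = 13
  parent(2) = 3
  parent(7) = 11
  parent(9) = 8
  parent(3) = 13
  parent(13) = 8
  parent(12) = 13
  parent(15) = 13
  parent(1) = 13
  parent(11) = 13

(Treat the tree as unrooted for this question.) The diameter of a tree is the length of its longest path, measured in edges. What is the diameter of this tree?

A longest path is 5–4–3–13–8–9–10, with 6 edges.

6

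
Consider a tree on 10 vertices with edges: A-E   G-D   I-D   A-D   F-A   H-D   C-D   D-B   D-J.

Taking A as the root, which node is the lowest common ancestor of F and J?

F's ancestor chain is F, A and J's is J, D, A; they first meet at A.

A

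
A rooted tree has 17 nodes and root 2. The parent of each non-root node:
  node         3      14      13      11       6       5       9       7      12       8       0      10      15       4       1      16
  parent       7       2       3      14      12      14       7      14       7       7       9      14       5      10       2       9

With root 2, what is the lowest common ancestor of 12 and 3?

7

Path 12→root: 12 7 14 2; path 3→root: 3 7 14 2.
First common node: 7.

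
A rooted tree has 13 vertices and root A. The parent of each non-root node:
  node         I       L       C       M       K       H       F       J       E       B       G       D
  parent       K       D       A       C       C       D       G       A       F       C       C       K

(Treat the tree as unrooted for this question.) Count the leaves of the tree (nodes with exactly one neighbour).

7

Degree-1 nodes: B, E, H, I, J, L, M — 7 of them.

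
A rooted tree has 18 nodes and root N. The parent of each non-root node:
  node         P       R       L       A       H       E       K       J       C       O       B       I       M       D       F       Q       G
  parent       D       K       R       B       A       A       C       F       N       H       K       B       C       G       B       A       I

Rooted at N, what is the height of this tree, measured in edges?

7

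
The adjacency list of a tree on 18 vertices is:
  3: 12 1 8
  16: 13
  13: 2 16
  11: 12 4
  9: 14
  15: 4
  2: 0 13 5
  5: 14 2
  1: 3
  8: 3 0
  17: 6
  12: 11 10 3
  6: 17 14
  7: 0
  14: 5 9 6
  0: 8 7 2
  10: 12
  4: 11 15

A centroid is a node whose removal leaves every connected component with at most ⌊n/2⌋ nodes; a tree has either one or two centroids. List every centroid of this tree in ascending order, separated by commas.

0

If 0 is removed the pieces have sizes 8, 8, 1, all ≤ ⌊18/2⌋ = 9.
No neighbour of 0 does as well, so 0 is the unique centroid.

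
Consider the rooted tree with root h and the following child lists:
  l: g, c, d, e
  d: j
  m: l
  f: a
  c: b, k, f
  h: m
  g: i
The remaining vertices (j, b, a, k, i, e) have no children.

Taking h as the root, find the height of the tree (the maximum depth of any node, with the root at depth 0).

A deepest node is a, reached by h – m – l – c – f – a.
That path has 5 edges, so the height is 5.

5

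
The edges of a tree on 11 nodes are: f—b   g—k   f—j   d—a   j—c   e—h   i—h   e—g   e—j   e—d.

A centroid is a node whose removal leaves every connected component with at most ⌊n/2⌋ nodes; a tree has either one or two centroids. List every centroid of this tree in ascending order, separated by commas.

e

Delete e: the remaining components have sizes 4, 2, 2, 2. Max 4 ≤ 5, so e is a centroid.
Every other node leaves some component of size > 5, so the centroid is unique.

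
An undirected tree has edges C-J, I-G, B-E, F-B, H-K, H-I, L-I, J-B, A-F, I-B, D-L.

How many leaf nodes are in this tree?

6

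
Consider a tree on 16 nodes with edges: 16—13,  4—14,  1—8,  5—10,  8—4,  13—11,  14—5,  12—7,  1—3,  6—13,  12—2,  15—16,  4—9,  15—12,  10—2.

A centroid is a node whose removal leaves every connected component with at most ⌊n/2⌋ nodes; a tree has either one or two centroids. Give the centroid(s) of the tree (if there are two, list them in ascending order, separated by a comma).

2, 10

Removing 2 splits the tree into components of sizes 8, 7; the largest is 8 ≤ ⌊16/2⌋ = 8.
Its neighbour 10 also leaves a largest component of size 8, so both are centroids.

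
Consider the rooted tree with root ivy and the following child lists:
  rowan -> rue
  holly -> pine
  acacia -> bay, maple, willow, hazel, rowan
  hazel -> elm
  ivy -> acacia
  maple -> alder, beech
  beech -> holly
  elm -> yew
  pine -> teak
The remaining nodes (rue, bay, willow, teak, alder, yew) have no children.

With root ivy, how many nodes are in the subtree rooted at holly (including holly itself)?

3

The subtree rooted at holly contains: holly, pine, teak — 3 nodes.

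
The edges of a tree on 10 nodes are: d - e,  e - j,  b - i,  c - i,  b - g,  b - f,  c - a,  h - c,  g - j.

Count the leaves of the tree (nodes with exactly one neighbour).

The leaves are a, d, f, h.
That is 4 leaves.

4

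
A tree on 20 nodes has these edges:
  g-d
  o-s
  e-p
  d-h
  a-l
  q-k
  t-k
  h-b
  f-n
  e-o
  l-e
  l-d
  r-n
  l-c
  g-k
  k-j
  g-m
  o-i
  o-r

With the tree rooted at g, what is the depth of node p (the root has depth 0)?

Climbing from p to the root: p → e → l → d → g. That's 4 steps.

4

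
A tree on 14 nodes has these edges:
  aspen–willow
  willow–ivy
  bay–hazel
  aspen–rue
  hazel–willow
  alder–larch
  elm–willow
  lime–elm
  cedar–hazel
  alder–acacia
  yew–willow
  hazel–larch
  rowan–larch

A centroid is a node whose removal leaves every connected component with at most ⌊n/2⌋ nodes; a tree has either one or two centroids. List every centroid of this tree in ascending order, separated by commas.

hazel, willow

Delete willow: the remaining components have sizes 7, 2, 2, 1, 1. Max 7 ≤ 7, so willow is a centroid.
hazel is adjacent to willow and is also a centroid (the largest component after removing it is likewise 7).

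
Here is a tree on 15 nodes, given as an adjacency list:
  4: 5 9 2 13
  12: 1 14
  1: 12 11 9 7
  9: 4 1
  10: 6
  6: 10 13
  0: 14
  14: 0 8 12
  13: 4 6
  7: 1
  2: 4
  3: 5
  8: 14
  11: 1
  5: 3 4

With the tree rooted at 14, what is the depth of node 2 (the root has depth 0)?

14 – 12 – 1 – 9 – 4 – 2 — 5 edges.

5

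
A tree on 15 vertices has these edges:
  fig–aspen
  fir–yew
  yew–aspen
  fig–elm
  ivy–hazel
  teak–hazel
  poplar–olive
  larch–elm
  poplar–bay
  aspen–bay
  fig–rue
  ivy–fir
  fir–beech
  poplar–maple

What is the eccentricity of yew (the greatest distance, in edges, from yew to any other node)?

A farthest node from yew is olive (maple, teak, larch also at distance 4).
The path yew–aspen–bay–poplar–olive has 4 edges.

4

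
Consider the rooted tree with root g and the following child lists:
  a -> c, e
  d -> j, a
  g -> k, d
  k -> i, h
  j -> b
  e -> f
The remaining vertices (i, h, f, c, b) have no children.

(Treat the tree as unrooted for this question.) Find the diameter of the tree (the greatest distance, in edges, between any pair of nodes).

6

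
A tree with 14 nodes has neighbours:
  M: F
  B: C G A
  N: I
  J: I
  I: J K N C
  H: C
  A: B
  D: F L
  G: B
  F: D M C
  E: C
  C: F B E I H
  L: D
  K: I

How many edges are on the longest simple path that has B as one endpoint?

A farthest node from B is L.
The path B – C – F – D – L has 4 edges.

4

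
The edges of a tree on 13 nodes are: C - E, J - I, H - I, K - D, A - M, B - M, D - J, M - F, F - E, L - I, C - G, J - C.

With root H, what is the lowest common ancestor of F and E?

E

Ancestors of F (toward the root): F, E, C, J, I, H.
Ancestors of E: E, C, J, I, H.
The deepest node appearing in both lists is E.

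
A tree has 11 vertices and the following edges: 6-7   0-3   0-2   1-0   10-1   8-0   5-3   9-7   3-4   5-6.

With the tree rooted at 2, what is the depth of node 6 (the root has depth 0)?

4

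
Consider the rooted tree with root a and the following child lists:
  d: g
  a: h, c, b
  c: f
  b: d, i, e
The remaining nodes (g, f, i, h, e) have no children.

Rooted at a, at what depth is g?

3

Climbing from g to the root: g–d–b–a. That's 3 steps.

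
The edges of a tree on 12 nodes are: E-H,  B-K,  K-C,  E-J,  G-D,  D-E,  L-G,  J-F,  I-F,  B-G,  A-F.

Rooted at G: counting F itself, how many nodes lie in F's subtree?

Descendants of F (including itself): F, A, I. That's 3.

3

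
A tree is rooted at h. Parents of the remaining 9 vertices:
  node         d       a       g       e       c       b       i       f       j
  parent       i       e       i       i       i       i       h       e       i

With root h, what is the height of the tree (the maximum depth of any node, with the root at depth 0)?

The longest root-to-leaf path is h – i – e – a (3 edges).

3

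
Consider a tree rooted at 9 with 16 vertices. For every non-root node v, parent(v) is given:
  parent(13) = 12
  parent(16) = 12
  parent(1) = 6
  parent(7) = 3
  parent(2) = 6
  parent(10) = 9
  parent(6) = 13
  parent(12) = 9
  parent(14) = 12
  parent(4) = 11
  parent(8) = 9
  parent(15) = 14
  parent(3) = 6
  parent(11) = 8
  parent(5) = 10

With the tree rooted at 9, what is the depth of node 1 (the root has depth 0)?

4

9 → 12 → 13 → 6 → 1 — 4 edges.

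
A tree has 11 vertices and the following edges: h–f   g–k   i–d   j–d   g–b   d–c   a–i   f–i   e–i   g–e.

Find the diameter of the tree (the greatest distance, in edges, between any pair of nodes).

5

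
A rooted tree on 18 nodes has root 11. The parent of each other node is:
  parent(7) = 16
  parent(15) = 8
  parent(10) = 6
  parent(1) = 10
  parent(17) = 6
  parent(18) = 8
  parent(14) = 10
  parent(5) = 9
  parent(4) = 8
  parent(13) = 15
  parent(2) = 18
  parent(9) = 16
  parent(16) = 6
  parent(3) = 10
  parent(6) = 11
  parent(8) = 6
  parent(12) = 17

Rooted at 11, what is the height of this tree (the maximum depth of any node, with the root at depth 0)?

4

13 sits deepest: 11 → 6 → 8 → 15 → 13 — 4 edges from the root.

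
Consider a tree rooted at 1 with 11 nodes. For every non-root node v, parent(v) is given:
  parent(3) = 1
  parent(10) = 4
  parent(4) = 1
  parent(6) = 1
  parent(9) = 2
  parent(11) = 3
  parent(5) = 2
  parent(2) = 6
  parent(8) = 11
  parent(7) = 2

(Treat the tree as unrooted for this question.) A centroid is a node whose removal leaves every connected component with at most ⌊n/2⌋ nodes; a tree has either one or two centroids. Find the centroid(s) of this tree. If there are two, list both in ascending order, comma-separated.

Delete 1: the remaining components have sizes 5, 3, 2. Max 5 ≤ 5, so 1 is a centroid.
No neighbour of 1 does as well, so 1 is the unique centroid.

1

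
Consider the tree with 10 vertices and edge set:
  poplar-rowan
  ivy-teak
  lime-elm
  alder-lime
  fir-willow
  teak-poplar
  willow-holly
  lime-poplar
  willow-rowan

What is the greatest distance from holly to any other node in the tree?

Distances from holly peak at 5, attained at alder (elm, ivy also at distance 5).
holly – willow – rowan – poplar – lime – alder

5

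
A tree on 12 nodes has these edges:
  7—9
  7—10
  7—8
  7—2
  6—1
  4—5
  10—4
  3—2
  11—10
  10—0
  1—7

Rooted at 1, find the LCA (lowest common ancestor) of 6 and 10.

1

Ancestors of 6 (toward the root): 6, 1.
Ancestors of 10: 10, 7, 1.
The deepest node appearing in both lists is 1.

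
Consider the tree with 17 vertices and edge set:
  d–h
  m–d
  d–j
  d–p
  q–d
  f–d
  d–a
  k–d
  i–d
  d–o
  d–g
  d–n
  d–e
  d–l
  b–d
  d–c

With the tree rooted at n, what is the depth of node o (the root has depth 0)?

Climbing from o to the root: o – d – n. That's 2 steps.

2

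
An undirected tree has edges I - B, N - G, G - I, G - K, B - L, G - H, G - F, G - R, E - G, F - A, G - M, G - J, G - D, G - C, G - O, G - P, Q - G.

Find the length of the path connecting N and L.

The path is N – G – I – B – L, which has 4 edges.

4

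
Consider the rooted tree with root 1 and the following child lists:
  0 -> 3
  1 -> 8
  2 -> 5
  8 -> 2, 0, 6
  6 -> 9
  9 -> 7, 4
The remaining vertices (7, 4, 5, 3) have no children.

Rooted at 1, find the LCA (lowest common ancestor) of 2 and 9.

Path 2→root: 2 8 1; path 9→root: 9 6 8 1.
First common node: 8.

8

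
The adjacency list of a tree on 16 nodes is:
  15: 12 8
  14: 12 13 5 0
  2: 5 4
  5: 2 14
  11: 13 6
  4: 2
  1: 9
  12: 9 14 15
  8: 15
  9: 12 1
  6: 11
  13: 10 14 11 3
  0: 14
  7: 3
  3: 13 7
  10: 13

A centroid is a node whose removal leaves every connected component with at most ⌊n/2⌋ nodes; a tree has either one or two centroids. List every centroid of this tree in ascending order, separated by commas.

Removing 14 splits the tree into components of sizes 6, 5, 3, 1; the largest is 6 ≤ ⌊16/2⌋ = 8.
No neighbour of 14 does as well, so 14 is the unique centroid.

14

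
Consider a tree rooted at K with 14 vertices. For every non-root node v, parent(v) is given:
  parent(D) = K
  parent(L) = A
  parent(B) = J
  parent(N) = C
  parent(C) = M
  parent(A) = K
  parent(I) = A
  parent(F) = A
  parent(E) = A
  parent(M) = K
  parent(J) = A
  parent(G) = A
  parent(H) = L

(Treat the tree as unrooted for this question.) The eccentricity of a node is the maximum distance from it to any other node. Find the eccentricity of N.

Distances from N peak at 6, attained at H (B also at distance 6).
N-C-M-K-A-L-H

6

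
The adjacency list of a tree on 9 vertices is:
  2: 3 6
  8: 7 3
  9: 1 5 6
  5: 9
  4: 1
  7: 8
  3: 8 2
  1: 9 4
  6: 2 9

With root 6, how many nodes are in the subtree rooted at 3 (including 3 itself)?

3

Descendants of 3 (including itself): 3, 8, 7. That's 3.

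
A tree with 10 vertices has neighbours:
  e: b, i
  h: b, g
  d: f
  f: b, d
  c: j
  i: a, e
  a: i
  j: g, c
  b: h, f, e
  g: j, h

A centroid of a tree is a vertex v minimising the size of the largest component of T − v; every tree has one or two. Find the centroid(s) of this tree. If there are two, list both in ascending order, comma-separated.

b

Delete b: the remaining components have sizes 4, 3, 2. Max 4 ≤ 5, so b is a centroid.
No neighbour of b does as well, so b is the unique centroid.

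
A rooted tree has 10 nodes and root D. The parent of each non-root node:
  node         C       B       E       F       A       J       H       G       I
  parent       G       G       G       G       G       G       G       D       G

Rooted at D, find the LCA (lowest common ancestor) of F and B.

G

Ancestors of F (toward the root): F, G, D.
Ancestors of B: B, G, D.
The deepest node appearing in both lists is G.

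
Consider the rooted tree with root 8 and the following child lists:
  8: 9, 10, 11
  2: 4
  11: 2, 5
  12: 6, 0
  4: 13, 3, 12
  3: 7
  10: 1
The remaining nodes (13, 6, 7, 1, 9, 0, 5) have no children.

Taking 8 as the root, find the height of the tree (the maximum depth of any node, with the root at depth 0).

6 sits deepest: 8 – 11 – 2 – 4 – 12 – 6 — 5 edges from the root.

5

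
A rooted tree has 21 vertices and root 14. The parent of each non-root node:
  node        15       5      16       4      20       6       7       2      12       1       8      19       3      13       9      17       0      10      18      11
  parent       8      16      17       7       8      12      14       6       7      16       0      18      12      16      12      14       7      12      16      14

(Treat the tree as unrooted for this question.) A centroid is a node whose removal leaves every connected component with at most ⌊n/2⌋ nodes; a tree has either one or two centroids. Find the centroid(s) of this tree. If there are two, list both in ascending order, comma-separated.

If 7 is removed the pieces have sizes 9, 6, 4, 1, all ≤ ⌊21/2⌋ = 10.
No neighbour of 7 does as well, so 7 is the unique centroid.

7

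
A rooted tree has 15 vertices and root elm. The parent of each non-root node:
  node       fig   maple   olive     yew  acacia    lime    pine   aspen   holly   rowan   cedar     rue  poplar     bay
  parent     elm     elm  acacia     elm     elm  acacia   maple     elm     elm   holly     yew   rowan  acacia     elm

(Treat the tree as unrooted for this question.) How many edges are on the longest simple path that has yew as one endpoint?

The node farthest from yew is rue, via yew – elm – holly – rowan – rue — 4 edges.

4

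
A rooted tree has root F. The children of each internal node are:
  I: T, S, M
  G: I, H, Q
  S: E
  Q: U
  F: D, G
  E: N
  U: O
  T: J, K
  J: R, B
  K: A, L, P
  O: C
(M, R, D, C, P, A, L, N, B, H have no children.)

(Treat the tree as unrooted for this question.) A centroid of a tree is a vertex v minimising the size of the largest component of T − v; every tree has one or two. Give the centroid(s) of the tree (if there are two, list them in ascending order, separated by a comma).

I

Removing I splits the tree into components of sizes 8, 8, 3, 1; the largest is 8 ≤ ⌊21/2⌋ = 10.
No neighbour of I does as well, so I is the unique centroid.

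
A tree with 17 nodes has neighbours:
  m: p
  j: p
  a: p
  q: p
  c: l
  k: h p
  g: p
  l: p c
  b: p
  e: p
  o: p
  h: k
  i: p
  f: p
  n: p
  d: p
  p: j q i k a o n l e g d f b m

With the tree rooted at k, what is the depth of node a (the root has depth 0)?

k → p → a — 2 edges.

2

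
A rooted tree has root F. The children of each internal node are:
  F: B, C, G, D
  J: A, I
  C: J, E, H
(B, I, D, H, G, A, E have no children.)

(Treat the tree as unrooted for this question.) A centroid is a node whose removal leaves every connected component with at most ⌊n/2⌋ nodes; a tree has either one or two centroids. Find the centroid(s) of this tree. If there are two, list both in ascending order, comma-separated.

Delete C: the remaining components have sizes 4, 3, 1, 1. Max 4 ≤ 5, so C is a centroid.
Every other node leaves some component of size > 5, so the centroid is unique.

C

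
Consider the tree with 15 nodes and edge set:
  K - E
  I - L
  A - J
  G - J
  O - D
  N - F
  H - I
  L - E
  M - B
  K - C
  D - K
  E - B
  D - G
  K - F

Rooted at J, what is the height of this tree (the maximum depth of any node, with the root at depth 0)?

7

A deepest node is H, reached by J-G-D-K-E-L-I-H.
That path has 7 edges, so the height is 7.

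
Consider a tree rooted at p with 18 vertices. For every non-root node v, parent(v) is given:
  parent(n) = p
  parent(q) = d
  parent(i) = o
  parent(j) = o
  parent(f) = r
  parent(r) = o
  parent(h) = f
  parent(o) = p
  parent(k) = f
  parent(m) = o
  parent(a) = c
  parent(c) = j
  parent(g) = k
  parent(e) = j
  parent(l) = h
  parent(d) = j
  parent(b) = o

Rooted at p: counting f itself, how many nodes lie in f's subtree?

5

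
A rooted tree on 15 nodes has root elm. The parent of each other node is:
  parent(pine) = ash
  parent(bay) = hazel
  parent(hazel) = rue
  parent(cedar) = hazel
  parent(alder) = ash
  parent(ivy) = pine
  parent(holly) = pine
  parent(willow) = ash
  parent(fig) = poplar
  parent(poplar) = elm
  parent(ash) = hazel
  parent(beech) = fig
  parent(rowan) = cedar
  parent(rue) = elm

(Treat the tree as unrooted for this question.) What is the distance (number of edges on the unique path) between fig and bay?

5

fig – poplar – elm – rue – hazel – bay: 5 edges.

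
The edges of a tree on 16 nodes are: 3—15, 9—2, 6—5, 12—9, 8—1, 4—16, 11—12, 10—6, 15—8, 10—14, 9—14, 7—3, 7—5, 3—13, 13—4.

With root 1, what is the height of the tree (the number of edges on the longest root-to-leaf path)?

11

The longest root-to-leaf path is 1–8–15–3–7–5–6–10–14–9–12–11 (11 edges).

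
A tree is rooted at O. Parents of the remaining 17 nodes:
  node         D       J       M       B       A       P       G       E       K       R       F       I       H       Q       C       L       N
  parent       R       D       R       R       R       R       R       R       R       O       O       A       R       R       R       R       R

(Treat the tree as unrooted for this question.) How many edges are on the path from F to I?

4

The path is F - O - R - A - I, which has 4 edges.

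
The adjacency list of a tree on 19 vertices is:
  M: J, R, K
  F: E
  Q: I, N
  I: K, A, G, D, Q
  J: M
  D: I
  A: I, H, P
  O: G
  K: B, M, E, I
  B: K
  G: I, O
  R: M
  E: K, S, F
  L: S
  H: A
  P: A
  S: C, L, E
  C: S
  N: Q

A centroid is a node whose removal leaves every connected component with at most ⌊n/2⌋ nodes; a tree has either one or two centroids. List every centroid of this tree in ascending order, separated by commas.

If K is removed the pieces have sizes 9, 5, 3, 1, all ≤ ⌊19/2⌋ = 9.
Every other node leaves some component of size > 9, so the centroid is unique.

K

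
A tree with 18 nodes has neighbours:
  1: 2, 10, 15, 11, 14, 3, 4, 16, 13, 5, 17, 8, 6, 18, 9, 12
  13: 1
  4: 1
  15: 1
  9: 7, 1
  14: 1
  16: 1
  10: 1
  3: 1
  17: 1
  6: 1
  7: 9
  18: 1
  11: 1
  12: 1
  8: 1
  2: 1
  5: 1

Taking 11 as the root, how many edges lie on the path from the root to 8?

Climbing from 8 to the root: 8 – 1 – 11. That's 2 steps.

2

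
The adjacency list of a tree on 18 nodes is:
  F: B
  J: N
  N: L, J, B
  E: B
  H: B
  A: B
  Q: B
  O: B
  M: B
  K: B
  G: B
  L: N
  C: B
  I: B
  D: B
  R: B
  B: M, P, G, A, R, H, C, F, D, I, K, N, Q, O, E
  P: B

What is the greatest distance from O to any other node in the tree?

A farthest node from O is J (L also at distance 3).
The path O–B–N–J has 3 edges.

3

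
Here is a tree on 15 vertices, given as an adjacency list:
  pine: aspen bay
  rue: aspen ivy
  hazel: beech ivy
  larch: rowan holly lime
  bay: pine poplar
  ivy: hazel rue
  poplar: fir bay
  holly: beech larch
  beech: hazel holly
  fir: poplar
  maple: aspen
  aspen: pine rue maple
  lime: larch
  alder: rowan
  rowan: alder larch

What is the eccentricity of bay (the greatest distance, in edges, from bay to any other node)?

10

The node farthest from bay is alder, via bay–pine–aspen–rue–ivy–hazel–beech–holly–larch–rowan–alder — 10 edges.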